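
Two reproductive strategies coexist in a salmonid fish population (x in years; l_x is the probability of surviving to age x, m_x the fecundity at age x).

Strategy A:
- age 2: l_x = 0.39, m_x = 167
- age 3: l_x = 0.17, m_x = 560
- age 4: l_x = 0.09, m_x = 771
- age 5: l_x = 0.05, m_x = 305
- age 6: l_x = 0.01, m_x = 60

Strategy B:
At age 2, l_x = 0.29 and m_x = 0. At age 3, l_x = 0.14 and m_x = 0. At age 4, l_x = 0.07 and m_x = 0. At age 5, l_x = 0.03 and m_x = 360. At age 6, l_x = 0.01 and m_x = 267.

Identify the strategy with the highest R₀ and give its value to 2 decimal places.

245.57

Strategy A: R₀ = 0.39×167 + 0.17×560 + 0.09×771 + 0.05×305 + 0.01×60 = 245.5700
Strategy B: R₀ = 0.29×0 + 0.14×0 + 0.07×0 + 0.03×360 + 0.01×267 = 13.4700
Highest R₀: strategy A with 245.5700.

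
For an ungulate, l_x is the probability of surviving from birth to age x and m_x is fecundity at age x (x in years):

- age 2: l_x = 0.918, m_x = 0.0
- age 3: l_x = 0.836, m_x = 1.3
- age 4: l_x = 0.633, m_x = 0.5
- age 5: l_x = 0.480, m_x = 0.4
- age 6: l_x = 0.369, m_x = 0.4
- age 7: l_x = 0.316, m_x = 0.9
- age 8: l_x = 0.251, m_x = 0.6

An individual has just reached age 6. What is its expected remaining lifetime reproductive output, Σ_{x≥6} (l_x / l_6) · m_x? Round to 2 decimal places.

l_6 = 0.369. Conditional survival from age 6 to x is l_x / l_6.
  x=6: (0.369/0.369) × 0.4 = 0.4000
  x=7: (0.316/0.369) × 0.9 = 0.7707
  x=8: (0.251/0.369) × 0.6 = 0.4081
Sum = 0.4000 + 0.7707 + 0.4081 = 1.5789

1.58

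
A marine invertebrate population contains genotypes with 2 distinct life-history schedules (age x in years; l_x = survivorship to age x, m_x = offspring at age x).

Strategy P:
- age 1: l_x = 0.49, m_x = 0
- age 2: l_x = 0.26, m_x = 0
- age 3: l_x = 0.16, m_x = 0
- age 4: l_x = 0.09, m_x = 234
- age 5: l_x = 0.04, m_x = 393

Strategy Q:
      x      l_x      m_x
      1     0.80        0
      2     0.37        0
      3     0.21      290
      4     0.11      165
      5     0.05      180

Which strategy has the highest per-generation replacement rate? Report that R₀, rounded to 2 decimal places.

Strategy P: R₀ = 0.49×0 + 0.26×0 + 0.16×0 + 0.09×234 + 0.04×393 = 36.7800
Strategy Q: R₀ = 0.80×0 + 0.37×0 + 0.21×290 + 0.11×165 + 0.05×180 = 88.0500
Highest R₀: strategy Q with 88.0500.

88.05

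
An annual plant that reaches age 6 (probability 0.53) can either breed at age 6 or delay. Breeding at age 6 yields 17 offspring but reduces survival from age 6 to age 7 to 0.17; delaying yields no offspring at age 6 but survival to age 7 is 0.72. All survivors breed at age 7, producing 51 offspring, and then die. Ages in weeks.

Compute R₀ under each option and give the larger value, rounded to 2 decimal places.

breed at age 6: R₀ = 0.53 × (17 + 0.17 × 51) = 0.53 × 25.6700 = 13.6051
delay to age 7: R₀ = 0.53 × (0.72 × 51) = 0.53 × 36.7200 = 19.4616
Higher: delay to age 7 (19.4616).

19.46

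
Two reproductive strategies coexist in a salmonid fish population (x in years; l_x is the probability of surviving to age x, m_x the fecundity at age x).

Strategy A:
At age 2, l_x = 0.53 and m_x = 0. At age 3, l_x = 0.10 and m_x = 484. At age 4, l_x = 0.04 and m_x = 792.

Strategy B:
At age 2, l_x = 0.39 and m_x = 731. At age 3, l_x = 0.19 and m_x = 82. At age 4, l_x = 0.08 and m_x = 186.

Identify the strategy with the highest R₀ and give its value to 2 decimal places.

315.55

Strategy A: R₀ = 0.53×0 + 0.10×484 + 0.04×792 = 80.0800
Strategy B: R₀ = 0.39×731 + 0.19×82 + 0.08×186 = 315.5500
Highest R₀: strategy B with 315.5500.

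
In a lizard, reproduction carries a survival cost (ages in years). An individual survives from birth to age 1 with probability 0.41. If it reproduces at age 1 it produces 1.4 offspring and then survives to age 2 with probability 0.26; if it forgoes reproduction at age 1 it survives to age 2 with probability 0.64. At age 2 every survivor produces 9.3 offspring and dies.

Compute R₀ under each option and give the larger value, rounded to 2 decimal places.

2.44

breed at age 1: R₀ = 0.41 × (1.4 + 0.26 × 9.3) = 0.41 × 3.8180 = 1.5654
delay to age 2: R₀ = 0.41 × (0.64 × 9.3) = 0.41 × 5.9520 = 2.4403
Higher: delay to age 2 (2.4403).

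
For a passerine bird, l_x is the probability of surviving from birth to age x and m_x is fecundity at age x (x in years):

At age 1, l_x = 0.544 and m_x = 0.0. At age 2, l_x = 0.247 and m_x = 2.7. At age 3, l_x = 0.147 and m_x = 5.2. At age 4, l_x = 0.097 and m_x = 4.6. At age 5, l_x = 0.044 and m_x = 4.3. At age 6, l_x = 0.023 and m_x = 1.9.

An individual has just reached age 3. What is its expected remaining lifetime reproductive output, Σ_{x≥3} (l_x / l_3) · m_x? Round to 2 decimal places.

9.82

l_3 = 0.147. Conditional survival from age 3 to x is l_x / l_3.
  x=3: (0.147/0.147) × 5.2 = 5.2000
  x=4: (0.097/0.147) × 4.6 = 3.0354
  x=5: (0.044/0.147) × 4.3 = 1.2871
  x=6: (0.023/0.147) × 1.9 = 0.2973
Sum = 5.2000 + 3.0354 + 1.2871 + 0.2973 = 9.8197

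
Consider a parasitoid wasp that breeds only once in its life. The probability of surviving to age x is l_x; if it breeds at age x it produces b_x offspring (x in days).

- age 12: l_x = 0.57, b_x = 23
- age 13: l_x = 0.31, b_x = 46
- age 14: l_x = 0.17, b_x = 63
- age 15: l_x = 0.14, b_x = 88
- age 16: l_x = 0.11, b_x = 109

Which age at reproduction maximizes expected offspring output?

Expected offspring if breeding at age x = l_x × b_x:
  age 12: 0.57 × 23 = 13.110
  age 13: 0.31 × 46 = 14.260
  age 14: 0.17 × 63 = 10.710
  age 15: 0.14 × 88 = 12.320
  age 16: 0.11 × 109 = 11.990
Maximum at age 13 (14.260).

13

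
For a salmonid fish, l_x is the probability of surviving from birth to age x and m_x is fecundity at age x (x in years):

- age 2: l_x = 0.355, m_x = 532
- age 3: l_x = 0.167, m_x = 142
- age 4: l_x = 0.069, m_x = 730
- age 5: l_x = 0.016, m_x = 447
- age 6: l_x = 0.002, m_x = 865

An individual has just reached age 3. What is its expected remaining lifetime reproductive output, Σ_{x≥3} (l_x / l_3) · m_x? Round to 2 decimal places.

l_3 = 0.167. Conditional survival from age 3 to x is l_x / l_3.
  x=3: (0.167/0.167) × 142 = 142.0000
  x=4: (0.069/0.167) × 730 = 301.6168
  x=5: (0.016/0.167) × 447 = 42.8263
  x=6: (0.002/0.167) × 865 = 10.3593
Sum = 142.0000 + 301.6168 + 42.8263 + 10.3593 = 496.8024

496.80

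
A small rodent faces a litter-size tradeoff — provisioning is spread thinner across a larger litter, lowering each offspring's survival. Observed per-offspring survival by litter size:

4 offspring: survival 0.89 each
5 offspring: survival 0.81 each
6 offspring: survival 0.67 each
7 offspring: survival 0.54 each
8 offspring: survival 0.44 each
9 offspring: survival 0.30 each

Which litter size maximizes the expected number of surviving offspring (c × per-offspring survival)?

5

Expected surviving offspring = c × s(c):
  c=4: 4 × 0.89 = 3.560
  c=5: 5 × 0.81 = 4.050
  c=6: 6 × 0.67 = 4.020
  c=7: 7 × 0.54 = 3.780
  c=8: 8 × 0.44 = 3.520
  c=9: 9 × 0.30 = 2.700
Maximum at c = 5 (4.050 surviving offspring).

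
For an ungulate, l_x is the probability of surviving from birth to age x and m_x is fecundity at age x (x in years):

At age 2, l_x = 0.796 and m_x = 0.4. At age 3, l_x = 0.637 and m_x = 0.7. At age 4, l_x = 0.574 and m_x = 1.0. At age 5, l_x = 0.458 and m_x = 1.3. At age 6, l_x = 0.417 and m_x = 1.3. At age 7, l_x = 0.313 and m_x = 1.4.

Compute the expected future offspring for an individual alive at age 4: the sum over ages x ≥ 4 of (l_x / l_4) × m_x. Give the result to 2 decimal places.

l_4 = 0.574. Conditional survival from age 4 to x is l_x / l_4.
  x=4: (0.574/0.574) × 1.0 = 1.0000
  x=5: (0.458/0.574) × 1.3 = 1.0373
  x=6: (0.417/0.574) × 1.3 = 0.9444
  x=7: (0.313/0.574) × 1.4 = 0.7634
Sum = 1.0000 + 1.0373 + 0.9444 + 0.7634 = 3.7451

3.75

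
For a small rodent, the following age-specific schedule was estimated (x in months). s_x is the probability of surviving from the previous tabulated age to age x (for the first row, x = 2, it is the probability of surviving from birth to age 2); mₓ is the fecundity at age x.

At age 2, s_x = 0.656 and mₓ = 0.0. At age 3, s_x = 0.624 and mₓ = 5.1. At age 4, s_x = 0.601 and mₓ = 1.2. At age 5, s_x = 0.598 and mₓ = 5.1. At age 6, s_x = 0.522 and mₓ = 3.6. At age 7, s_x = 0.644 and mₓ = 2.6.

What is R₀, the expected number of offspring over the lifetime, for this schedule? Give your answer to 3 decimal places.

3.538

Survivorship from birth: l_x = s_2·s_3·…·s_x.
  l_2 = 0.65600
  l_3 = 0.40934
  l_4 = 0.24602
  l_5 = 0.14712
  l_6 = 0.07680
  l_7 = 0.04946
R₀ = Σ l_x mₓ:
  age 2: 0.65600 × 0.0 = 0.0000
  age 3: 0.40934 × 5.1 = 2.0876
  age 4: 0.24602 × 1.2 = 0.2952
  age 5: 0.14712 × 5.1 = 0.7503
  age 6: 0.07680 × 3.6 = 0.2765
  age 7: 0.04946 × 2.6 = 0.1286
R₀ = 0.0000 + 2.0876 + 0.2952 + 0.7503 + 0.2765 + 0.1286 = 3.5382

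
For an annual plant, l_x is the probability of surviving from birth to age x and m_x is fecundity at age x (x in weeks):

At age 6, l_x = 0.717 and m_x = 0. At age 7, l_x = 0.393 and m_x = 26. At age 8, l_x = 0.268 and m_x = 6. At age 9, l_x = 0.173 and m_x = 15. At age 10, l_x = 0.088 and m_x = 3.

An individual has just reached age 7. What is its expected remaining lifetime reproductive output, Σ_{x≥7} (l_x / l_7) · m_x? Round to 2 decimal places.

l_7 = 0.393. Conditional survival from age 7 to x is l_x / l_7.
  x=7: (0.393/0.393) × 26 = 26.0000
  x=8: (0.268/0.393) × 6 = 4.0916
  x=9: (0.173/0.393) × 15 = 6.6031
  x=10: (0.088/0.393) × 3 = 0.6718
Sum = 26.0000 + 4.0916 + 6.6031 + 0.6718 = 37.3664

37.37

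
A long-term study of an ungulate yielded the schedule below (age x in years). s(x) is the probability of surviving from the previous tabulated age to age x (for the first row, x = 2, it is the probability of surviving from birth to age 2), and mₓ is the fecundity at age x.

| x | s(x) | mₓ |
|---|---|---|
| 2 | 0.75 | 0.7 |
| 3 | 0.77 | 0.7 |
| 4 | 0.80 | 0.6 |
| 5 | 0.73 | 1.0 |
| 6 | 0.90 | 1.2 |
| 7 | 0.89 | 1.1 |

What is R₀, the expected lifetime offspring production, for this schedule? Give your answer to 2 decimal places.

Survivorship from birth: l_x = s_2·s_3·…·s_x.
  l_2 = 0.75000
  l_3 = 0.57750
  l_4 = 0.46200
  l_5 = 0.33726
  l_6 = 0.30353
  l_7 = 0.27015
R₀ = Σ l_x mₓ:
  age 2: 0.75000 × 0.7 = 0.5250
  age 3: 0.57750 × 0.7 = 0.4042
  age 4: 0.46200 × 0.6 = 0.2772
  age 5: 0.33726 × 1.0 = 0.3373
  age 6: 0.30353 × 1.2 = 0.3642
  age 7: 0.27015 × 1.1 = 0.2972
R₀ = 0.5250 + 0.4042 + 0.2772 + 0.3373 + 0.3642 + 0.2972 = 2.2051

2.21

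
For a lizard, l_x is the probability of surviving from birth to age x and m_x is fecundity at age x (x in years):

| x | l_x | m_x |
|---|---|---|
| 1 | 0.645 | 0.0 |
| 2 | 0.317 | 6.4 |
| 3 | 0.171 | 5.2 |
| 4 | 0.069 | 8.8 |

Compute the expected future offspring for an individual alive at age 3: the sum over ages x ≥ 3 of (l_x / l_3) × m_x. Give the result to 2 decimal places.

l_3 = 0.171. Conditional survival from age 3 to x is l_x / l_3.
  x=3: (0.171/0.171) × 5.2 = 5.2000
  x=4: (0.069/0.171) × 8.8 = 3.5509
Sum = 5.2000 + 3.5509 = 8.7509

8.75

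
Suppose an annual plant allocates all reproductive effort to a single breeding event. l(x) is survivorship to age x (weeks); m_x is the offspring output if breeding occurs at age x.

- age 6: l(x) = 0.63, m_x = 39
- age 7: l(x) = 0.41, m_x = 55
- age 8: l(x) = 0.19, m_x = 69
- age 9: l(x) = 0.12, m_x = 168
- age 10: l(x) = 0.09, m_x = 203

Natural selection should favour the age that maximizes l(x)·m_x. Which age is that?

6

Expected offspring if breeding at age x = l(x) × m_x:
  age 6: 0.63 × 39 = 24.570
  age 7: 0.41 × 55 = 22.550
  age 8: 0.19 × 69 = 13.110
  age 9: 0.12 × 168 = 20.160
  age 10: 0.09 × 203 = 18.270
Maximum at age 6 (24.570).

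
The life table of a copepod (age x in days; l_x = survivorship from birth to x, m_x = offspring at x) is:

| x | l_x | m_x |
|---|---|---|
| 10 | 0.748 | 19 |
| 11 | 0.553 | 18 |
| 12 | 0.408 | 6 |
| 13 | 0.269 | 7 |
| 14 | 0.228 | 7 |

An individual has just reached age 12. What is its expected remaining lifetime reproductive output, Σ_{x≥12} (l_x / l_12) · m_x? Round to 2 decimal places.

14.53

l_12 = 0.408. Conditional survival from age 12 to x is l_x / l_12.
  x=12: (0.408/0.408) × 6 = 6.0000
  x=13: (0.269/0.408) × 7 = 4.6152
  x=14: (0.228/0.408) × 7 = 3.9118
Sum = 6.0000 + 4.6152 + 3.9118 = 14.5270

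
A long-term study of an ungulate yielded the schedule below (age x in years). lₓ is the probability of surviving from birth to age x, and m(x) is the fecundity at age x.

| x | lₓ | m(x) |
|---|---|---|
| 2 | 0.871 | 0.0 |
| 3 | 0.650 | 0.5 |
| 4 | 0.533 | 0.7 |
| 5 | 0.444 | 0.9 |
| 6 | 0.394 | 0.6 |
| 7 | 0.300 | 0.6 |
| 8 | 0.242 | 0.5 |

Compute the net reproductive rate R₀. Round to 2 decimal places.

1.64

R₀ = Σ lₓ m(x):
  age 2: 0.871 × 0.0 = 0.0000
  age 3: 0.650 × 0.5 = 0.3250
  age 4: 0.533 × 0.7 = 0.3731
  age 5: 0.444 × 0.9 = 0.3996
  age 6: 0.394 × 0.6 = 0.2364
  age 7: 0.300 × 0.6 = 0.1800
  age 8: 0.242 × 0.5 = 0.1210
R₀ = 0.0000 + 0.3250 + 0.3731 + 0.3996 + 0.2364 + 0.1800 + 0.1210 = 1.6351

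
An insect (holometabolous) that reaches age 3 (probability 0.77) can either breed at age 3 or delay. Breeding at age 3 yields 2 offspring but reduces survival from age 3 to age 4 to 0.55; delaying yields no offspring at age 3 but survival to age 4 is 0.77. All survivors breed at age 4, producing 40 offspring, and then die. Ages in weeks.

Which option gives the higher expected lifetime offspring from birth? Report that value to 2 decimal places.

breed at age 3: R₀ = 0.77 × (2 + 0.55 × 40) = 0.77 × 24.0000 = 18.4800
delay to age 4: R₀ = 0.77 × (0.77 × 40) = 0.77 × 30.8000 = 23.7160
Higher: delay to age 4 (23.7160).

23.72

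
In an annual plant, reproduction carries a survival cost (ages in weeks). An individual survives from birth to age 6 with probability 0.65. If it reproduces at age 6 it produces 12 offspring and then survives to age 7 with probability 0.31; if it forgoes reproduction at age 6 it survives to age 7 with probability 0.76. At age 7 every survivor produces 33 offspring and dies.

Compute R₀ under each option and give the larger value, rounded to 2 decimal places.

16.30

breed at age 6: R₀ = 0.65 × (12 + 0.31 × 33) = 0.65 × 22.2300 = 14.4495
delay to age 7: R₀ = 0.65 × (0.76 × 33) = 0.65 × 25.0800 = 16.3020
Higher: delay to age 7 (16.3020).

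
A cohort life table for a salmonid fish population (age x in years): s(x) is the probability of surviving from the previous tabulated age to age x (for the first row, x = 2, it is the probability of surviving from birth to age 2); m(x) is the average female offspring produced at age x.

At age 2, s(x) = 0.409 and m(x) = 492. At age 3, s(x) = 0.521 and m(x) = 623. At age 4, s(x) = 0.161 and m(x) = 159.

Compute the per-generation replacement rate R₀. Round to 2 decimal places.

Survivorship from birth: l_x = s_2·s_3·…·s_x.
  l_2 = 0.40900
  l_3 = 0.21309
  l_4 = 0.03431
R₀ = Σ l_x m(x):
  age 2: 0.40900 × 492 = 201.2280
  age 3: 0.21309 × 623 = 132.7551
  age 4: 0.03431 × 159 = 5.4553
R₀ = 201.2280 + 132.7551 + 5.4553 = 339.4384

339.44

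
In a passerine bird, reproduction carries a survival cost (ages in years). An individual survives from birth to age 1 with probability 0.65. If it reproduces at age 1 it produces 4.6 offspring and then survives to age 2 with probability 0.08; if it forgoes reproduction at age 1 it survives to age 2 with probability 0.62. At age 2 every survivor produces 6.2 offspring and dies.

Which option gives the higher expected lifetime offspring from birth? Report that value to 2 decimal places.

3.31

breed at age 1: R₀ = 0.65 × (4.6 + 0.08 × 6.2) = 0.65 × 5.0960 = 3.3124
delay to age 2: R₀ = 0.65 × (0.62 × 6.2) = 0.65 × 3.8440 = 2.4986
Higher: breed at age 1 (3.3124).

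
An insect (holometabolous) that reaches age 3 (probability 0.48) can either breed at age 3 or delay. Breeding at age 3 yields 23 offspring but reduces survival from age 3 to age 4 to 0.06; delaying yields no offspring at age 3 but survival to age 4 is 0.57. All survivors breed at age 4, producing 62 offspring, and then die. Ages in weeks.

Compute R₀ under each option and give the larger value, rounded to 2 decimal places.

16.96

breed at age 3: R₀ = 0.48 × (23 + 0.06 × 62) = 0.48 × 26.7200 = 12.8256
delay to age 4: R₀ = 0.48 × (0.57 × 62) = 0.48 × 35.3400 = 16.9632
Higher: delay to age 4 (16.9632).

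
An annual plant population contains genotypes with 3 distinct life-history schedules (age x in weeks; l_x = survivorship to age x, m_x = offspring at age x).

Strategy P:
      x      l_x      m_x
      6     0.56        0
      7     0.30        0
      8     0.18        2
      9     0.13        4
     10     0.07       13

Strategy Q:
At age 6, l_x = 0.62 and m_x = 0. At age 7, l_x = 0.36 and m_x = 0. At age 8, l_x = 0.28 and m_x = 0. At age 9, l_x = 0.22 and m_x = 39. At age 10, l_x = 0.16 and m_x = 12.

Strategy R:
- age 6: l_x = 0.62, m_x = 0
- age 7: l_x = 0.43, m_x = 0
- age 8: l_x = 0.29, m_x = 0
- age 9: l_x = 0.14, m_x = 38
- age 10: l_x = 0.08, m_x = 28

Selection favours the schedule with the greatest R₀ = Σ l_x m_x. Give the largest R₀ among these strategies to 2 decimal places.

10.50

Strategy P: R₀ = 0.56×0 + 0.30×0 + 0.18×2 + 0.13×4 + 0.07×13 = 1.7900
Strategy Q: R₀ = 0.62×0 + 0.36×0 + 0.28×0 + 0.22×39 + 0.16×12 = 10.5000
Strategy R: R₀ = 0.62×0 + 0.43×0 + 0.29×0 + 0.14×38 + 0.08×28 = 7.5600
Highest R₀: strategy Q with 10.5000.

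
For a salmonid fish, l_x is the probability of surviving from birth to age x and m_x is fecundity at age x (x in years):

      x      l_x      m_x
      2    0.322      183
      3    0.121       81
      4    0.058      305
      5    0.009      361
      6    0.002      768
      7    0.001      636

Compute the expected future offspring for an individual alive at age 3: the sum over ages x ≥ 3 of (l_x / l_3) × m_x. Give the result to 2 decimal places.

272.00

l_3 = 0.121. Conditional survival from age 3 to x is l_x / l_3.
  x=3: (0.121/0.121) × 81 = 81.0000
  x=4: (0.058/0.121) × 305 = 146.1983
  x=5: (0.009/0.121) × 361 = 26.8512
  x=6: (0.002/0.121) × 768 = 12.6942
  x=7: (0.001/0.121) × 636 = 5.2562
Sum = 81.0000 + 146.1983 + 26.8512 + 12.6942 + 5.2562 = 272.0000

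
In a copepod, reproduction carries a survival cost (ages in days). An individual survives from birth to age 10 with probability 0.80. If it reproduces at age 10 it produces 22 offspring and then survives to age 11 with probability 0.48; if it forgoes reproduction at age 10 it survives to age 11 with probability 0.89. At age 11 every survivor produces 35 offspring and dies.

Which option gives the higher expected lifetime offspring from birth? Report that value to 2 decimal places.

breed at age 10: R₀ = 0.80 × (22 + 0.48 × 35) = 0.80 × 38.8000 = 31.0400
delay to age 11: R₀ = 0.80 × (0.89 × 35) = 0.80 × 31.1500 = 24.9200
Higher: breed at age 10 (31.0400).

31.04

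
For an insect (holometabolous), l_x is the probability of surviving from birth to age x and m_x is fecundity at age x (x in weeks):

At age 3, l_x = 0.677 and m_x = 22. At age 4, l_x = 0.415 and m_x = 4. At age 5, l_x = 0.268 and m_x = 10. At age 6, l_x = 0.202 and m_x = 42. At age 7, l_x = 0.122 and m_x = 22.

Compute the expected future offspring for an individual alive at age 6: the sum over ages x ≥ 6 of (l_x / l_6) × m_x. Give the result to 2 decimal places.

l_6 = 0.202. Conditional survival from age 6 to x is l_x / l_6.
  x=6: (0.202/0.202) × 42 = 42.0000
  x=7: (0.122/0.202) × 22 = 13.2871
Sum = 42.0000 + 13.2871 = 55.2871

55.29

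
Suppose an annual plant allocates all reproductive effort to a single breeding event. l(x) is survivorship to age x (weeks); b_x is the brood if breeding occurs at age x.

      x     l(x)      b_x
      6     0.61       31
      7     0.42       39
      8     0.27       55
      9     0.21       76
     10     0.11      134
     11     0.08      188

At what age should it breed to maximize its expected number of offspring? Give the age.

Expected offspring if breeding at age x = l(x) × b_x:
  age 6: 0.61 × 31 = 18.910
  age 7: 0.42 × 39 = 16.380
  age 8: 0.27 × 55 = 14.850
  age 9: 0.21 × 76 = 15.960
  age 10: 0.11 × 134 = 14.740
  age 11: 0.08 × 188 = 15.040
Maximum at age 6 (18.910).

6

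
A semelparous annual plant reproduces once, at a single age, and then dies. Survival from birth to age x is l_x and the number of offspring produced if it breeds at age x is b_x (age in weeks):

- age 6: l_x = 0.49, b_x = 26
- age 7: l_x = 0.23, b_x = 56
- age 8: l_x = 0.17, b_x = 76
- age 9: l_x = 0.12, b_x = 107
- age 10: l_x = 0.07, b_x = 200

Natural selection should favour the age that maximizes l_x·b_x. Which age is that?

10

Expected offspring if breeding at age x = l_x × b_x:
  age 6: 0.49 × 26 = 12.740
  age 7: 0.23 × 56 = 12.880
  age 8: 0.17 × 76 = 12.920
  age 9: 0.12 × 107 = 12.840
  age 10: 0.07 × 200 = 14.000
Maximum at age 10 (14.000).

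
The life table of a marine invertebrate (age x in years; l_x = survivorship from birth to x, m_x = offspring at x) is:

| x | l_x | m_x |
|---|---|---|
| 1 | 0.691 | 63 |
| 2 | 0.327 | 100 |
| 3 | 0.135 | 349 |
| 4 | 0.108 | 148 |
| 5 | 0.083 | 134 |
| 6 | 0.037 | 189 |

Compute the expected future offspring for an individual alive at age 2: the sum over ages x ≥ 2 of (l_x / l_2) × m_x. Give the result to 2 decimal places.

348.36

l_2 = 0.327. Conditional survival from age 2 to x is l_x / l_2.
  x=2: (0.327/0.327) × 100 = 100.0000
  x=3: (0.135/0.327) × 349 = 144.0826
  x=4: (0.108/0.327) × 148 = 48.8807
  x=5: (0.083/0.327) × 134 = 34.0122
  x=6: (0.037/0.327) × 189 = 21.3853
Sum = 100.0000 + 144.0826 + 48.8807 + 34.0122 + 21.3853 = 348.3609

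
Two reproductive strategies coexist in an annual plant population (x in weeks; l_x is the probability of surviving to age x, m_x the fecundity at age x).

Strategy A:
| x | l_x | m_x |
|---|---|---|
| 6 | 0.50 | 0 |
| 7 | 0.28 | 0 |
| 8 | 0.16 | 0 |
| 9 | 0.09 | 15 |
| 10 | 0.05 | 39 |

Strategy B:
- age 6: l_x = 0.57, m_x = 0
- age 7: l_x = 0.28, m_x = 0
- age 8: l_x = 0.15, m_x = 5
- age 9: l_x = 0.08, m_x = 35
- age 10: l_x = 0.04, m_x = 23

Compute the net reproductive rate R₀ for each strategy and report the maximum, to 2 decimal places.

4.47

Strategy A: R₀ = 0.50×0 + 0.28×0 + 0.16×0 + 0.09×15 + 0.05×39 = 3.3000
Strategy B: R₀ = 0.57×0 + 0.28×0 + 0.15×5 + 0.08×35 + 0.04×23 = 4.4700
Highest R₀: strategy B with 4.4700.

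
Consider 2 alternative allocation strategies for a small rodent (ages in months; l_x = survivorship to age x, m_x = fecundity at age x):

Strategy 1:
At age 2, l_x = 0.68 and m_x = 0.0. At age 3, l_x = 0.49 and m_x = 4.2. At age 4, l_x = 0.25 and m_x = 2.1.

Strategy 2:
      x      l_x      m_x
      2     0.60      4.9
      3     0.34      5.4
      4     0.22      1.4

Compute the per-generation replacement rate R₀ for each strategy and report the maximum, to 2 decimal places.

5.08

Strategy 1: R₀ = 0.68×0.0 + 0.49×4.2 + 0.25×2.1 = 2.5830
Strategy 2: R₀ = 0.60×4.9 + 0.34×5.4 + 0.22×1.4 = 5.0840
Highest R₀: strategy 2 with 5.0840.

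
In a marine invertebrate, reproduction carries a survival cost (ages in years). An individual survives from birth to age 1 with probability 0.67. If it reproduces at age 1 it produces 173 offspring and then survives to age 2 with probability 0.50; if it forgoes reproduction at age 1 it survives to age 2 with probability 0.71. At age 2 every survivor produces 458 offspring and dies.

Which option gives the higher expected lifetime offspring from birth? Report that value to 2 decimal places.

breed at age 1: R₀ = 0.67 × (173 + 0.50 × 458) = 0.67 × 402.0000 = 269.3400
delay to age 2: R₀ = 0.67 × (0.71 × 458) = 0.67 × 325.1800 = 217.8706
Higher: breed at age 1 (269.3400).

269.34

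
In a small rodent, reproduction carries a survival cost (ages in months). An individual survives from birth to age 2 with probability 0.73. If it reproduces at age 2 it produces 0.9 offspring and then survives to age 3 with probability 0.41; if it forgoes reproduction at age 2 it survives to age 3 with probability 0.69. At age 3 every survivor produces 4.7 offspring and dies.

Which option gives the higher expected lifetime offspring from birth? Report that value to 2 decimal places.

breed at age 2: R₀ = 0.73 × (0.9 + 0.41 × 4.7) = 0.73 × 2.8270 = 2.0637
delay to age 3: R₀ = 0.73 × (0.69 × 4.7) = 0.73 × 3.2430 = 2.3674
Higher: delay to age 3 (2.3674).

2.37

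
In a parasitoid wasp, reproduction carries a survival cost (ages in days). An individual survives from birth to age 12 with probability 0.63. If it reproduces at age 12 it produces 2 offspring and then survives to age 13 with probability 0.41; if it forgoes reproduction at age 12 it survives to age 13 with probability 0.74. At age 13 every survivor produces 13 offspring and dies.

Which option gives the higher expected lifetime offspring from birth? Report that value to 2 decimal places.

6.06

breed at age 12: R₀ = 0.63 × (2 + 0.41 × 13) = 0.63 × 7.3300 = 4.6179
delay to age 13: R₀ = 0.63 × (0.74 × 13) = 0.63 × 9.6200 = 6.0606
Higher: delay to age 13 (6.0606).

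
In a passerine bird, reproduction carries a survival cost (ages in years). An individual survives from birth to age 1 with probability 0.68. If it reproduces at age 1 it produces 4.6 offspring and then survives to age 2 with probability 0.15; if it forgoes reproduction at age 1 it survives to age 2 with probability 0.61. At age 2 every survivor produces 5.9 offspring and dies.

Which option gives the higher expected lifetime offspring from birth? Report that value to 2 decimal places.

breed at age 1: R₀ = 0.68 × (4.6 + 0.15 × 5.9) = 0.68 × 5.4850 = 3.7298
delay to age 2: R₀ = 0.68 × (0.61 × 5.9) = 0.68 × 3.5990 = 2.4473
Higher: breed at age 1 (3.7298).

3.73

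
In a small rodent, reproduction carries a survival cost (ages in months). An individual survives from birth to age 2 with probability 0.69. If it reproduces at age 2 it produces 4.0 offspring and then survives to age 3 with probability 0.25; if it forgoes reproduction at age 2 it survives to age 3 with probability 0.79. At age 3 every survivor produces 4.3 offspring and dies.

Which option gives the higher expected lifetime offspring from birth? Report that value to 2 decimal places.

breed at age 2: R₀ = 0.69 × (4.0 + 0.25 × 4.3) = 0.69 × 5.0750 = 3.5017
delay to age 3: R₀ = 0.69 × (0.79 × 4.3) = 0.69 × 3.3970 = 2.3439
Higher: breed at age 2 (3.5017).

3.50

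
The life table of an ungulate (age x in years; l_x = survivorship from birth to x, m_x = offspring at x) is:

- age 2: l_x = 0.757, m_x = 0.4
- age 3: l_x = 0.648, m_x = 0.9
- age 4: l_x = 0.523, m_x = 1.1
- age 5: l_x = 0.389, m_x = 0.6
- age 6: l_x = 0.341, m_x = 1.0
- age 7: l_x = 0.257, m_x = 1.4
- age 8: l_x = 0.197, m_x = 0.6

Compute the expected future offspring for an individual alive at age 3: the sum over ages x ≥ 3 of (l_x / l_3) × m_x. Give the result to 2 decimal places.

3.41

l_3 = 0.648. Conditional survival from age 3 to x is l_x / l_3.
  x=3: (0.648/0.648) × 0.9 = 0.9000
  x=4: (0.523/0.648) × 1.1 = 0.8878
  x=5: (0.389/0.648) × 0.6 = 0.3602
  x=6: (0.341/0.648) × 1.0 = 0.5262
  x=7: (0.257/0.648) × 1.4 = 0.5552
  x=8: (0.197/0.648) × 0.6 = 0.1824
Sum = 0.9000 + 0.8878 + 0.3602 + 0.5262 + 0.5552 + 0.1824 = 3.4119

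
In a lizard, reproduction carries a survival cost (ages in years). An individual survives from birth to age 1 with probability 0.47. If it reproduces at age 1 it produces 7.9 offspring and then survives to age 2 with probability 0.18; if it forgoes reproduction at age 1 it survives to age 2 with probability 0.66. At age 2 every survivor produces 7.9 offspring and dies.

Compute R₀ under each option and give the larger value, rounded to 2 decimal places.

breed at age 1: R₀ = 0.47 × (7.9 + 0.18 × 7.9) = 0.47 × 9.3220 = 4.3813
delay to age 2: R₀ = 0.47 × (0.66 × 7.9) = 0.47 × 5.2140 = 2.4506
Higher: breed at age 1 (4.3813).

4.38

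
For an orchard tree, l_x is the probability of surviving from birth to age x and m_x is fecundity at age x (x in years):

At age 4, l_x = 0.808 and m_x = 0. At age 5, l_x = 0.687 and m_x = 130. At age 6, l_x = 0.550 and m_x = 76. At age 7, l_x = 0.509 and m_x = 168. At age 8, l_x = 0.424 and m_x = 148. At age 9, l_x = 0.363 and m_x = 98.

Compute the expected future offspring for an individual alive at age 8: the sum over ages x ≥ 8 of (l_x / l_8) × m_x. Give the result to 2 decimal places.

231.90

l_8 = 0.424. Conditional survival from age 8 to x is l_x / l_8.
  x=8: (0.424/0.424) × 148 = 148.0000
  x=9: (0.363/0.424) × 98 = 83.9009
Sum = 148.0000 + 83.9009 = 231.9009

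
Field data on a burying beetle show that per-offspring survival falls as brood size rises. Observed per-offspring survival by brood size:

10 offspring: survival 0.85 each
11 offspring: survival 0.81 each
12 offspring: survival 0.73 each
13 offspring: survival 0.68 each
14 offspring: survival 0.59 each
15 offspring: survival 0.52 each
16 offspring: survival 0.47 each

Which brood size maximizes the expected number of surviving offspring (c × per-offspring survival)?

11

Expected surviving offspring = c × s(c):
  c=10: 10 × 0.85 = 8.500
  c=11: 11 × 0.81 = 8.910
  c=12: 12 × 0.73 = 8.760
  c=13: 13 × 0.68 = 8.840
  c=14: 14 × 0.59 = 8.260
  c=15: 15 × 0.52 = 7.800
  c=16: 16 × 0.47 = 7.520
Maximum at c = 11 (8.910 surviving offspring).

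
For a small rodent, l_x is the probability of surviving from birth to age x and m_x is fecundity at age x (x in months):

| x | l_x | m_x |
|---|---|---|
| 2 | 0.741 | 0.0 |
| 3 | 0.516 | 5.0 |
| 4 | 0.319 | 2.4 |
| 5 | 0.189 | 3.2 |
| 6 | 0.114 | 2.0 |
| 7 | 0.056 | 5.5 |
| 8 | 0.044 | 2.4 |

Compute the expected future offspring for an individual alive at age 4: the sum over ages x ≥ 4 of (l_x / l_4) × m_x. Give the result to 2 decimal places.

l_4 = 0.319. Conditional survival from age 4 to x is l_x / l_4.
  x=4: (0.319/0.319) × 2.4 = 2.4000
  x=5: (0.189/0.319) × 3.2 = 1.8959
  x=6: (0.114/0.319) × 2.0 = 0.7147
  x=7: (0.056/0.319) × 5.5 = 0.9655
  x=8: (0.044/0.319) × 2.4 = 0.3310
Sum = 2.4000 + 1.8959 + 0.7147 + 0.9655 + 0.3310 = 6.3072

6.31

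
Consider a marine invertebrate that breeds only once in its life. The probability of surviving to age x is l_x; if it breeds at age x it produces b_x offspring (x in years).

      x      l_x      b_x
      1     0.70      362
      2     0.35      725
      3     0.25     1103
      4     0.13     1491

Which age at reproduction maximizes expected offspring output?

Expected offspring if breeding at age x = l_x × b_x:
  age 1: 0.70 × 362 = 253.400
  age 2: 0.35 × 725 = 253.750
  age 3: 0.25 × 1103 = 275.750
  age 4: 0.13 × 1491 = 193.830
Maximum at age 3 (275.750).

3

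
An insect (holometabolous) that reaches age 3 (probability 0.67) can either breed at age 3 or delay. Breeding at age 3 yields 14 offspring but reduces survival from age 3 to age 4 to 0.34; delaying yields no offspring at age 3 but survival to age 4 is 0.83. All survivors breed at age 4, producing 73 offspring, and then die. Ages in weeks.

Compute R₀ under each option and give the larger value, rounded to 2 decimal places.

40.60

breed at age 3: R₀ = 0.67 × (14 + 0.34 × 73) = 0.67 × 38.8200 = 26.0094
delay to age 4: R₀ = 0.67 × (0.83 × 73) = 0.67 × 60.5900 = 40.5953
Higher: delay to age 4 (40.5953).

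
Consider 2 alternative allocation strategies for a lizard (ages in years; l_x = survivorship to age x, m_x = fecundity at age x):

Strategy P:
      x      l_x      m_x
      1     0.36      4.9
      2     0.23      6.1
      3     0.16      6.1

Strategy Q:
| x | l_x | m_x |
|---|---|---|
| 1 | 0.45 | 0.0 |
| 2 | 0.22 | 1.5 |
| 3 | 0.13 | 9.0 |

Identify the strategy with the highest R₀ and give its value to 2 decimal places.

4.14

Strategy P: R₀ = 0.36×4.9 + 0.23×6.1 + 0.16×6.1 = 4.1430
Strategy Q: R₀ = 0.45×0.0 + 0.22×1.5 + 0.13×9.0 = 1.5000
Highest R₀: strategy P with 4.1430.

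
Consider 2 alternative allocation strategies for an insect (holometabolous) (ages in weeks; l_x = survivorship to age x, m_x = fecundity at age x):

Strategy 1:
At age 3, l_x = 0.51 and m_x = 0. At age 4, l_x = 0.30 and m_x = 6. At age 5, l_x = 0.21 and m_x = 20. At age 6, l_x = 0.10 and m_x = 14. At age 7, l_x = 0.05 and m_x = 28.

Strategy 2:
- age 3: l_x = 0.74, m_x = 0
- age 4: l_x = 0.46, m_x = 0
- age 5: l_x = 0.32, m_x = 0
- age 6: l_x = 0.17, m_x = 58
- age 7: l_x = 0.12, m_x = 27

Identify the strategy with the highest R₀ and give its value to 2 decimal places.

13.10

Strategy 1: R₀ = 0.51×0 + 0.30×6 + 0.21×20 + 0.10×14 + 0.05×28 = 8.8000
Strategy 2: R₀ = 0.74×0 + 0.46×0 + 0.32×0 + 0.17×58 + 0.12×27 = 13.1000
Highest R₀: strategy 2 with 13.1000.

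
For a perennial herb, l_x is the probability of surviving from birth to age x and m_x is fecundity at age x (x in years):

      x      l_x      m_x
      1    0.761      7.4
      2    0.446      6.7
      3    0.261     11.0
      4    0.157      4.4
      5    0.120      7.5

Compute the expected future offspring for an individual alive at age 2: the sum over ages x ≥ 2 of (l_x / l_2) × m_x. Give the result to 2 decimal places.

16.70

l_2 = 0.446. Conditional survival from age 2 to x is l_x / l_2.
  x=2: (0.446/0.446) × 6.7 = 6.7000
  x=3: (0.261/0.446) × 11.0 = 6.4372
  x=4: (0.157/0.446) × 4.4 = 1.5489
  x=5: (0.120/0.446) × 7.5 = 2.0179
Sum = 6.7000 + 6.4372 + 1.5489 + 2.0179 = 16.7040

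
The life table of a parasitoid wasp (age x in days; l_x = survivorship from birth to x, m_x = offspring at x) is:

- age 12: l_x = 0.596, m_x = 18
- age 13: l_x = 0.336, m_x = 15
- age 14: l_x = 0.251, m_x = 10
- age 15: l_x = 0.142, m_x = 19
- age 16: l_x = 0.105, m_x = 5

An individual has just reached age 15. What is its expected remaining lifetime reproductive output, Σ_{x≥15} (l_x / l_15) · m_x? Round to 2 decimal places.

l_15 = 0.142. Conditional survival from age 15 to x is l_x / l_15.
  x=15: (0.142/0.142) × 19 = 19.0000
  x=16: (0.105/0.142) × 5 = 3.6972
Sum = 19.0000 + 3.6972 = 22.6972

22.70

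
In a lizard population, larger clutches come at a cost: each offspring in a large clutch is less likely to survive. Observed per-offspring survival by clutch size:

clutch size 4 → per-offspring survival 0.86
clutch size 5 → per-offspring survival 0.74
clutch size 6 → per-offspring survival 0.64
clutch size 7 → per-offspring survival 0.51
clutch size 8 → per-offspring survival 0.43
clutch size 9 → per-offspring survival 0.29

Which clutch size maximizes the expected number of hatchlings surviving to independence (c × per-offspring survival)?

Expected hatchlings surviving to independence = c × s(c):
  c=4: 4 × 0.86 = 3.440
  c=5: 5 × 0.74 = 3.700
  c=6: 6 × 0.64 = 3.840
  c=7: 7 × 0.51 = 3.570
  c=8: 8 × 0.43 = 3.440
  c=9: 9 × 0.29 = 2.610
Maximum at c = 6 (3.840 hatchlings surviving to independence).

6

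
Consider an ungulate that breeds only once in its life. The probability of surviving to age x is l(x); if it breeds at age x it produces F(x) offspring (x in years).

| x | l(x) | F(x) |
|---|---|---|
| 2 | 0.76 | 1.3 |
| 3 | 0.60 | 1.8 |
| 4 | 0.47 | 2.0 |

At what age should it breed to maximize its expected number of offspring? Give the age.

Expected offspring if breeding at age x = l(x) × F(x):
  age 2: 0.76 × 1.3 = 0.988
  age 3: 0.60 × 1.8 = 1.080
  age 4: 0.47 × 2.0 = 0.940
Maximum at age 3 (1.080).

3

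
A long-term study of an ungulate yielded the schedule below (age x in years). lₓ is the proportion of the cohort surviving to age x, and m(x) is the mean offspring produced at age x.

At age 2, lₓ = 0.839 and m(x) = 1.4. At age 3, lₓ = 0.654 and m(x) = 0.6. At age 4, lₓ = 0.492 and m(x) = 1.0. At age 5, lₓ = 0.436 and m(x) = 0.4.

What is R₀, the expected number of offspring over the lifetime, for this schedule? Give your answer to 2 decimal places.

R₀ = Σ lₓ m(x):
  age 2: 0.839 × 1.4 = 1.1746
  age 3: 0.654 × 0.6 = 0.3924
  age 4: 0.492 × 1.0 = 0.4920
  age 5: 0.436 × 0.4 = 0.1744
R₀ = 1.1746 + 0.3924 + 0.4920 + 0.1744 = 2.2334

2.23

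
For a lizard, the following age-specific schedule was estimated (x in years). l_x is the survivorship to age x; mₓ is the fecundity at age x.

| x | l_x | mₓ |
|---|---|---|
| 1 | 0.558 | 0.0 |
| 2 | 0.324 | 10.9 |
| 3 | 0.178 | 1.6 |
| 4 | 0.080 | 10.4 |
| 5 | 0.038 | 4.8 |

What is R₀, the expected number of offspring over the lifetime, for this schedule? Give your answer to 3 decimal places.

R₀ = Σ l_x mₓ:
  age 1: 0.558 × 0.0 = 0.0000
  age 2: 0.324 × 10.9 = 3.5316
  age 3: 0.178 × 1.6 = 0.2848
  age 4: 0.080 × 10.4 = 0.8320
  age 5: 0.038 × 4.8 = 0.1824
R₀ = 0.0000 + 3.5316 + 0.2848 + 0.8320 + 0.1824 = 4.8308

4.831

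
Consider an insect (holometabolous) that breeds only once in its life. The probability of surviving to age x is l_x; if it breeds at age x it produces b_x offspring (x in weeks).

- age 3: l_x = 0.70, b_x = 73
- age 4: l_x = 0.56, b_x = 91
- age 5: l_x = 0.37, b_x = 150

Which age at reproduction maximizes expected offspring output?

5

Expected offspring if breeding at age x = l_x × b_x:
  age 3: 0.70 × 73 = 51.100
  age 4: 0.56 × 91 = 50.960
  age 5: 0.37 × 150 = 55.500
Maximum at age 5 (55.500).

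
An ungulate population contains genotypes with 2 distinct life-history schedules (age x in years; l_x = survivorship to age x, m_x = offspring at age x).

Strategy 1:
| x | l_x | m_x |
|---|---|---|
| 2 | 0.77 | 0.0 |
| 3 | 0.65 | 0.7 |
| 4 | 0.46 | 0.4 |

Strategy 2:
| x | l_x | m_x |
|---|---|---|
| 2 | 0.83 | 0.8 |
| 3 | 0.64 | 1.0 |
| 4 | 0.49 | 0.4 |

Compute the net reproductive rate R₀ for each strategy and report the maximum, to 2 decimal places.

Strategy 1: R₀ = 0.77×0.0 + 0.65×0.7 + 0.46×0.4 = 0.6390
Strategy 2: R₀ = 0.83×0.8 + 0.64×1.0 + 0.49×0.4 = 1.5000
Highest R₀: strategy 2 with 1.5000.

1.50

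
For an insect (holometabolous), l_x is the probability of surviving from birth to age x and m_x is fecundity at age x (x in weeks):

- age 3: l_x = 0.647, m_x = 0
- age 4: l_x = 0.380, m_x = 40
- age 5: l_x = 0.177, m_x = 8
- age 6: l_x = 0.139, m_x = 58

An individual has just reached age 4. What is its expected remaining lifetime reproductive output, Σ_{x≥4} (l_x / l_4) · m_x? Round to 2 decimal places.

l_4 = 0.380. Conditional survival from age 4 to x is l_x / l_4.
  x=4: (0.380/0.380) × 40 = 40.0000
  x=5: (0.177/0.380) × 8 = 3.7263
  x=6: (0.139/0.380) × 58 = 21.2158
Sum = 40.0000 + 3.7263 + 21.2158 = 64.9421

64.94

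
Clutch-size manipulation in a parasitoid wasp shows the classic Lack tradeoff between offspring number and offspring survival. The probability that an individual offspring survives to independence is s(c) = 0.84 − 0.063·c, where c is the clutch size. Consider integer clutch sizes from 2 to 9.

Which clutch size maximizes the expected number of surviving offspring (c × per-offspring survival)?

7

Expected surviving offspring = c × s(c):
  c=2: 2 × 0.714 = 1.428
  c=3: 3 × 0.651 = 1.953
  c=4: 4 × 0.588 = 2.352
  c=5: 5 × 0.525 = 2.625
  c=6: 6 × 0.462 = 2.772
  c=7: 7 × 0.399 = 2.793
  c=8: 8 × 0.336 = 2.688
  c=9: 9 × 0.273 = 2.457
Maximum at c = 7 (2.793 surviving offspring).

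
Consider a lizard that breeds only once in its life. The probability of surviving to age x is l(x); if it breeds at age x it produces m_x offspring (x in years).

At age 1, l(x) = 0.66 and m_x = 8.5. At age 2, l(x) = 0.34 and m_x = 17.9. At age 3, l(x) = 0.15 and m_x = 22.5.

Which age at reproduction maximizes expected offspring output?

2

Expected offspring if breeding at age x = l(x) × m_x:
  age 1: 0.66 × 8.5 = 5.610
  age 2: 0.34 × 17.9 = 6.086
  age 3: 0.15 × 22.5 = 3.375
Maximum at age 2 (6.086).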